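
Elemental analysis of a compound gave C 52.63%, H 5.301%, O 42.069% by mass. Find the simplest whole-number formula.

Assume 100 g: 52.63 g C, 5.301 g H, 42.069 g O.
C: 52.63 g ÷ 12.01 g/mol = 4.382 mol
H: 5.301 g ÷ 1.008 g/mol = 5.259 mol
O: 42.069 g ÷ 16.00 g/mol = 2.629 mol
Divide by the smallest (2.629 mol O): C 1.667, H 2.000, O 1.000
Scaling by 3: C 5.00, H 6.00, O 3.00 → C5H6O3

C5H6O3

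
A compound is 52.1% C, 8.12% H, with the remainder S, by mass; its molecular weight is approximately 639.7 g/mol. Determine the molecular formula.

Assume 100 g: 52.1 g C, 8.12 g H, 39.78 g S.
n(C) = 52.1/12.01 = 4.338, n(H) = 8.12/1.008 = 8.056, n(S) = 39.78/32.07 = 1.24
Divide by the smallest (1.24 mol S): C 3.497, H 6.494, S 1.000
×2: C 6.99, H 12.99, S 2.00 → C7H13S2
Empirical-formula mass = 161.31 g/mol
n = 639.7 / 161.31 = 3.97 ≈ 4
Molecular formula = (C7H13S2)×4 = C28H52S8

C28H52S8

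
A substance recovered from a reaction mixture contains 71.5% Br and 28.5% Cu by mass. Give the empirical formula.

Assume 100 g: 71.5 g Br, 28.5 g Cu.
n(Br) = 71.5/79.90 = 0.8949, n(Cu) = 28.5/63.55 = 0.4485
Smallest is Cu at 0.4485 mol; normalising gives Br 1.995, Cu 1.000
≈ 2:1 → Br2Cu

Br2Cu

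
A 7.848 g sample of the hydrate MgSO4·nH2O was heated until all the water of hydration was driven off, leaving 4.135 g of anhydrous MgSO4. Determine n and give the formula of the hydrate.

Mass of water lost = 7.848 − 4.135 = 3.713 g → 3.713 / 18.02 = 0.206 mol H2O
Molar mass of MgSO4 = 120.38 g/mol → mol MgSO4 = 4.135 / 120.38 = 0.03435
n = 0.206 / 0.03435 = 6.00 ≈ 6 → MgSO4·6H2O

MgSO4·6H2O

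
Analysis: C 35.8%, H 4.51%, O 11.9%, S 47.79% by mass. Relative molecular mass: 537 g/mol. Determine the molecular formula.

C16H24O4S8

Assume 100 g: 35.8 g C, 4.51 g H, 11.9 g O, 47.79 g S.
C: 35.8 g ÷ 12.01 g/mol = 2.981 mol
H: 4.51 g ÷ 1.008 g/mol = 4.474 mol
O: 11.9 g ÷ 16.00 g/mol = 0.7438 mol
S: 47.79 g ÷ 32.07 g/mol = 1.49 mol
Smallest is O at 0.7438 mol; normalising gives C 4.008, H 6.016, O 1.000, S 2.004
Ratio ≈ 4:6:1:2, so the empirical formula is C4H6OS2
Empirical-formula mass = 134.23 g/mol
n = 537 / 134.23 = 4.00 ≈ 4
Molecular formula = (C4H6OS2)×4 = C16H24O4S8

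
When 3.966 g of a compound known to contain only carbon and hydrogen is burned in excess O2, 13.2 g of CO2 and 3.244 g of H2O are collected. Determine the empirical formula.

mol C = 13.2 / 44.01 = 0.2999; mass C = 0.2999 × 12.01 = 3.602 g
mol H = 2 × (3.244 / 18.02) = 0.3600; mass H = 0.3600 × 1.008 = 0.3629 g
Smallest is C at 0.2999 mol; normalising gives C 1.000, H 1.200
Multiply by 5: C 5.00, H 6.00 → C5H6

C5H6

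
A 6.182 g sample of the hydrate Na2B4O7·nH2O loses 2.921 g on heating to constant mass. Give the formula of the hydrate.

Mass of anhydrous Na2B4O7 = 6.182 − 2.921 = 3.261 g
mol H2O = 2.921 / 18.02 = 0.1621
Molar mass of Na2B4O7 = 201.22 g/mol → mol Na2B4O7 = 3.261 / 201.22 = 0.01621
n = 0.1621 / 0.01621 = 10.00 ≈ 10 → Na2B4O7·10H2O

Na2B4O7·10H2O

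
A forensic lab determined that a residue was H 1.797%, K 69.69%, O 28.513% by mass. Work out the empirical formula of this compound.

Assume 100 g: 1.797 g H, 69.69 g K, 28.513 g O.
Moles — H: 1.797 / 1.008 = 1.783 mol; K: 69.69 / 39.10 = 1.782 mol; O: 28.513 / 16.00 = 1.782 mol
Smallest is O at 1.782 mol; normalising gives H 1.000, K 1.000, O 1.000
≈ 1:1:1 → HKO

HKO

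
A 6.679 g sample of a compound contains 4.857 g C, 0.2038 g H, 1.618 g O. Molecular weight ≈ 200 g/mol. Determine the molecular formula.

C12H6O3

Moles — C: 4.857 / 12.01 = 0.4044 mol; H: 0.2038 / 1.008 = 0.2022 mol; O: 1.618 / 16.00 = 0.1011 mol
Divide by the smallest (0.1011 mol O): C 3.999, H 1.999, O 1.000
≈ 4:2:1 → C4H2O
Empirical-formula mass = 66.06 g/mol
n = 200 / 66.06 = 3.03 ≈ 3
Molecular formula = (C4H2O)×3 = C12H6O3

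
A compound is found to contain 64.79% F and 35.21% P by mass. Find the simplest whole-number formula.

F3P

Assume 100 g: 64.79 g F, 35.21 g P.
F: 64.79 g ÷ 19.00 g/mol = 3.41 mol
P: 35.21 g ÷ 30.97 g/mol = 1.137 mol
Smallest is P at 1.137 mol; normalising gives F 2.999, P 1.000
Ratio ≈ 3:1, so the empirical formula is F3P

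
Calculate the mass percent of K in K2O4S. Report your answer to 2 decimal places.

Molar mass = 2(39.10) + 4(16.00) + 1(32.07) = 174.270 g/mol
Mass of K per mole = 2 × 39.10 = 78.200 g
% K = 78.200 / 174.270 × 100 = 44.87%

44.87%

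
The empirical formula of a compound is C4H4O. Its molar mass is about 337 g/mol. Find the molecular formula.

C20H20O5

Empirical-formula mass = 68.07 g/mol
n = 337 / 68.07 = 4.95 ≈ 5
Molecular formula = (C4H4O)5 = C20H20O5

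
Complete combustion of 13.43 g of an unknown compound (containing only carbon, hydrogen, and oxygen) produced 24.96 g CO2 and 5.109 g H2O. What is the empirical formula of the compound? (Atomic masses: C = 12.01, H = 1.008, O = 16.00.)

C3H3O2

mol C = 24.96 / 44.01 = 0.5671; mass C = 0.5671 × 12.01 = 6.811 g
mol H = 2 × (5.109 / 18.02) = 0.5670; mass H = 0.5670 × 1.008 = 0.5716 g
mass O = 13.43 − (7.383) = 6.047 g → mol O = 0.3779
Smallest is O at 0.3779 mol; normalising gives C 1.501, H 1.500, O 1.000
Scaling by 2: C 3.00, H 3.00, O 2.00 → C3H3O2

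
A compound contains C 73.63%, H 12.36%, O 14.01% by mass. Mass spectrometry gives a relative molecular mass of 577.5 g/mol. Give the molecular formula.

C35H70O5

Assume 100 g: 73.63 g C, 12.36 g H, 14.01 g O.
n(C) = 73.63/12.01 = 6.131, n(H) = 12.36/1.008 = 12.26, n(O) = 14.01/16.00 = 0.8756
Divide by the smallest (0.8756 mol O): C 7.002, H 14.004, O 1.000
→ C7H14O
Empirical-formula mass = 114.18 g/mol
n = 577.5 / 114.18 = 5.06 ≈ 5
Molecular formula = (C7H14O)×5 = C35H70O5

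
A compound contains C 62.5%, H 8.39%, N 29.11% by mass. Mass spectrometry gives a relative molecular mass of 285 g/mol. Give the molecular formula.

Assume 100 g: 62.5 g C, 8.39 g H, 29.11 g N.
C: 62.5 g ÷ 12.01 g/mol = 5.204 mol
H: 8.39 g ÷ 1.008 g/mol = 8.323 mol
N: 29.11 g ÷ 14.01 g/mol = 2.078 mol
Smallest is N at 2.078 mol; normalising gives C 2.505, H 4.006, N 1.000
×2: C 5.01, H 8.01, N 2.00 → C5H8N2
Empirical-formula mass = 96.13 g/mol
n = 285 / 96.13 = 2.96 ≈ 3
Molecular formula = (C5H8N2)×3 = C15H24N6

C15H24N6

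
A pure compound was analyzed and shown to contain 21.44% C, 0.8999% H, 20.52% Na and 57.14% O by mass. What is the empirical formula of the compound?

C2HNaO4

Assume 100 g: 21.44 g C, 0.8999 g H, 20.52 g Na, 57.14 g O.
C: 21.44 g ÷ 12.01 g/mol = 1.785 mol
H: 0.8999 g ÷ 1.008 g/mol = 0.8928 mol
Na: 20.52 g ÷ 22.99 g/mol = 0.8926 mol
O: 57.14 g ÷ 16.00 g/mol = 3.571 mol
Divide by the smallest (0.8926 mol Na): C 2.000, H 1.000, Na 1.000, O 4.001
Ratio ≈ 2:1:1:4, so the empirical formula is C2HNaO4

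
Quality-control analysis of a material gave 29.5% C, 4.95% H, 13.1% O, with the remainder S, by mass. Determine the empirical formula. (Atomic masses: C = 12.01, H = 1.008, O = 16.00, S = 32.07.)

C3H6OS2

Assume 100 g: 29.5 g C, 4.95 g H, 13.1 g O, 52.45 g S.
n(C) = 29.5/12.01 = 2.456, n(H) = 4.95/1.008 = 4.911, n(O) = 13.1/16.00 = 0.8187, n(S) = 52.45/32.07 = 1.635
Divide by the smallest (0.8187 mol O): C 3.000, H 5.998, O 1.000, S 1.998
→ C3H6OS2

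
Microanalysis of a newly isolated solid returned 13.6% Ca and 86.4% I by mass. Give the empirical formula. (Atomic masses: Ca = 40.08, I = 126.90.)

Assume 100 g: 13.6 g Ca, 86.4 g I.
Moles — Ca: 13.6 / 40.08 = 0.3393 mol; I: 86.4 / 126.90 = 0.6809 mol
Ratios (÷ 0.3393): Ca 1.000, I 2.007
Ratio ≈ 1:2, so the empirical formula is CaI2

CaI2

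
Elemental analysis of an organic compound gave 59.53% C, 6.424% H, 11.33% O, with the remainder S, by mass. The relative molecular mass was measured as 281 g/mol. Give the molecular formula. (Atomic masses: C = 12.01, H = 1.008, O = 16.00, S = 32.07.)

C14H18O2S2

Assume 100 g: 59.53 g C, 6.424 g H, 11.33 g O, 22.716 g S.
n(C) = 59.53/12.01 = 4.957, n(H) = 6.424/1.008 = 6.373, n(O) = 11.33/16.00 = 0.7081, n(S) = 22.716/32.07 = 0.7083
Smallest is O at 0.7081 mol; normalising gives C 7.000, H 9.000, O 1.000, S 1.000
Ratio ≈ 7:9:1:1, so the empirical formula is C7H9OS
Empirical-formula mass = 141.21 g/mol
n = 281 / 141.21 = 1.99 ≈ 2
Molecular formula = (C7H9OS)×2 = C14H18O2S2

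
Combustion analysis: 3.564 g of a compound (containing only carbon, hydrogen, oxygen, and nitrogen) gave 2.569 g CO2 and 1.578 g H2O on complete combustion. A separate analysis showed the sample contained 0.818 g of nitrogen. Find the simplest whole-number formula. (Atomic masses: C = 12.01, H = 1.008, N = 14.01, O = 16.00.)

CH3NO2

mol C = 2.569 / 44.01 = 0.05837; mass C = 0.05837 × 12.01 = 0.7011 g
mol H = 2 × (1.578 / 18.02) = 0.1751; mass H = 0.1751 × 1.008 = 0.1765 g
mol N = 0.818 / 14.01 = 0.05839
mass O = 3.564 − (1.696) = 1.868 g → mol O = 0.1168
Ratios (÷ 0.05837): C 1.000, H 3.000, N 1.000, O 2.000
→ CH3NO2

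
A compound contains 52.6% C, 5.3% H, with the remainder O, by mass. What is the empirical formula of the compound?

Assume 100 g: 52.6 g C, 5.3 g H, 42.1 g O.
Moles — C: 52.6 / 12.01 = 4.38 mol; H: 5.3 / 1.008 = 5.258 mol; O: 42.1 / 16.00 = 2.631 mol
Ratios (÷ 2.631): C 1.664, H 1.998, O 1.000
×3: C 4.99, H 5.99, O 3.00 → C5H6O3

C5H6O3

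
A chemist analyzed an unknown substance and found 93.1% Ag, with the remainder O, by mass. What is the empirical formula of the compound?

Ag2O

Assume 100 g: 93.1 g Ag, 6.9 g O.
n(Ag) = 93.1/107.87 = 0.8631, n(O) = 6.9/16.00 = 0.4313
Ratios (÷ 0.4313): Ag 2.001, O 1.000
Ratio ≈ 2:1, so the empirical formula is Ag2O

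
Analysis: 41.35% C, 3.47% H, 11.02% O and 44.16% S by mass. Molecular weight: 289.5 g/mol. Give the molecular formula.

C10H10O2S4

Assume 100 g: 41.35 g C, 3.47 g H, 11.02 g O, 44.16 g S.
C: 41.35 g ÷ 12.01 g/mol = 3.443 mol
H: 3.47 g ÷ 1.008 g/mol = 3.442 mol
O: 11.02 g ÷ 16.00 g/mol = 0.6887 mol
S: 44.16 g ÷ 32.07 g/mol = 1.377 mol
Ratios (÷ 0.6887): C 4.999, H 4.998, O 1.000, S 1.999
→ C5H5OS2
Empirical-formula mass = 145.23 g/mol
n = 289.5 / 145.23 = 1.99 ≈ 2
Molecular formula = (C5H5OS2)×2 = C10H10O2S4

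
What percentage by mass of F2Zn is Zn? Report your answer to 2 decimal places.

63.24%

Molar mass = 2(19.00) + 1(65.38) = 103.380 g/mol
Mass of Zn per mole = 1 × 65.38 = 65.380 g
% Zn = 65.380 / 103.380 × 100 = 63.24%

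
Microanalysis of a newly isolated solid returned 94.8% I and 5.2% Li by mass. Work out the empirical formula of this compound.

Assume 100 g: 94.8 g I, 5.2 g Li.
Moles — I: 94.8 / 126.90 = 0.747 mol; Li: 5.2 / 6.94 = 0.7493 mol
Ratios (÷ 0.747): I 1.000, Li 1.003
→ ILi

ILi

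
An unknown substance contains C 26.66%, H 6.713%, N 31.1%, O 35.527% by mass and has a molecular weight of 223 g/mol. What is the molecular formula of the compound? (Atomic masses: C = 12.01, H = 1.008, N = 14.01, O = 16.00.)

C5H15N5O5

Assume 100 g: 26.66 g C, 6.713 g H, 31.1 g N, 35.527 g O.
C: 26.66 g ÷ 12.01 g/mol = 2.22 mol
H: 6.713 g ÷ 1.008 g/mol = 6.66 mol
N: 31.1 g ÷ 14.01 g/mol = 2.22 mol
O: 35.527 g ÷ 16.00 g/mol = 2.22 mol
Ratios (÷ 2.22): C 1.000, H 3.000, N 1.000, O 1.000
≈ 1:3:1:1 → CH3NO
Empirical-formula mass = 45.04 g/mol
n = 223 / 45.04 = 4.95 ≈ 5
Molecular formula = (CH3NO)×5 = C5H15N5O5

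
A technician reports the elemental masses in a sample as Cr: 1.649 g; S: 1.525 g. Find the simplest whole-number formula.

Cr2S3

Cr: 1.649 g ÷ 52.00 g/mol = 0.03171 mol
S: 1.525 g ÷ 32.07 g/mol = 0.04755 mol
Divide by the smallest (0.03171 mol Cr): Cr 1.000, S 1.500
Scaling by 2: Cr 2.00, S 3.00 → Cr2S3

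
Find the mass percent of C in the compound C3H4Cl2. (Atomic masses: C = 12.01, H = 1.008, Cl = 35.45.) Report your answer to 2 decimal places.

Molar mass = 3(12.01) + 4(1.008) + 2(35.45) = 110.962 g/mol
Mass of C per mole = 3 × 12.01 = 36.030 g
% C = 36.030 / 110.962 × 100 = 32.47%

32.47%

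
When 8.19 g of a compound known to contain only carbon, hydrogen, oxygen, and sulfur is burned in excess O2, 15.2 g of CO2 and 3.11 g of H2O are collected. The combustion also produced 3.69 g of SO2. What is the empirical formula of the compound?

mol C = 15.2 / 44.01 = 0.3454; mass C = 0.3454 × 12.01 = 4.148 g
mol H = 2 × (3.11 / 18.02) = 0.3452; mass H = 0.3452 × 1.008 = 0.3479 g
mol S = 3.69 / 64.07 = 0.05759; mass S = 1.847 g
mass O = 8.19 − (6.343) = 1.847 g → mol O = 0.1154
Divide by the smallest (0.05759 mol S): C 5.997, H 5.993, O 2.004, S 1.000
≈ 6:6:2:1 → C6H6O2S

C6H6O2S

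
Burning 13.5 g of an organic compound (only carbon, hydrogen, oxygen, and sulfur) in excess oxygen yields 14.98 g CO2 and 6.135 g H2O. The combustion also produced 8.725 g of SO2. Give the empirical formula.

mol C = 14.98 / 44.01 = 0.3404; mass C = 0.3404 × 12.01 = 4.088 g
mol H = 2 × (6.135 / 18.02) = 0.6809; mass H = 0.6809 × 1.008 = 0.6864 g
mol S = 8.725 / 64.07 = 0.1362; mass S = 4.367 g
mass O = 13.5 − (9.142) = 4.358 g → mol O = 0.2724
Smallest is S at 0.1362 mol; normalising gives C 2.499, H 5.000, O 2.000, S 1.000
×2: C 5.00, H 10.00, O 4.00, S 2.00 → C5H10O4S2

C5H10O4S2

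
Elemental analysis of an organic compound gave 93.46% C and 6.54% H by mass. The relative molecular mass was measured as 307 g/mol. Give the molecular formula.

Assume 100 g: 93.46 g C, 6.54 g H.
n(C) = 93.46/12.01 = 7.782, n(H) = 6.54/1.008 = 6.488
Ratios (÷ 6.488): C 1.199, H 1.000
Multiply by 5: C 6.00, H 5.00 → C6H5
Empirical-formula mass = 77.10 g/mol
n = 307 / 77.10 = 3.98 ≈ 4
Molecular formula = (C6H5)×4 = C24H20

C24H20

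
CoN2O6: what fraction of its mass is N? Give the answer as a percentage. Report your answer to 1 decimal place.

Molar mass = 1(58.93) + 2(14.01) + 6(16.00) = 182.950 g/mol
Mass of N per mole = 2 × 14.01 = 28.020 g
% N = 28.020 / 182.950 × 100 = 15.3%

15.3%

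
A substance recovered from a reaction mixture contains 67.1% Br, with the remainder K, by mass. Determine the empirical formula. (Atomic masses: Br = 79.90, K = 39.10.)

Assume 100 g: 67.1 g Br, 32.9 g K.
Br: 67.1 g ÷ 79.90 g/mol = 0.8398 mol
K: 32.9 g ÷ 39.10 g/mol = 0.8414 mol
Ratios (÷ 0.8398): Br 1.000, K 1.002
→ BrK

BrK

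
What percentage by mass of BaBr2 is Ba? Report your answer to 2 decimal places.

Molar mass = 1(137.33) + 2(79.90) = 297.130 g/mol
Mass of Ba per mole = 1 × 137.33 = 137.330 g
% Ba = 137.330 / 297.130 × 100 = 46.22%

46.22%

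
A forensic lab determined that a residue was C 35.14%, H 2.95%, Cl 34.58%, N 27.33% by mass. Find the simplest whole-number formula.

Assume 100 g: 35.14 g C, 2.95 g H, 34.58 g Cl, 27.33 g N.
C: 35.14 g ÷ 12.01 g/mol = 2.926 mol
H: 2.95 g ÷ 1.008 g/mol = 2.927 mol
Cl: 34.58 g ÷ 35.45 g/mol = 0.9755 mol
N: 27.33 g ÷ 14.01 g/mol = 1.951 mol
Ratios (÷ 0.9755): C 3.000, H 3.000, Cl 1.000, N 2.000
Ratio ≈ 3:3:1:2, so the empirical formula is C3H3ClN2

C3H3ClN2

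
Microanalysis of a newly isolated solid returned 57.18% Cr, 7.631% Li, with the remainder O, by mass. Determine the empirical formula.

CrLiO2

Assume 100 g: 57.18 g Cr, 7.631 g Li, 35.189 g O.
Moles — Cr: 57.18 / 52.00 = 1.1 mol; Li: 7.631 / 6.94 = 1.1 mol; O: 35.189 / 16.00 = 2.199 mol
Smallest is Li at 1.1 mol; normalising gives Cr 1.000, Li 1.000, O 2.000
Ratio ≈ 1:1:2, so the empirical formula is CrLiO2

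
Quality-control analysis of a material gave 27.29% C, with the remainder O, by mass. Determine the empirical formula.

Assume 100 g: 27.29 g C, 72.71 g O.
Moles — C: 27.29 / 12.01 = 2.272 mol; O: 72.71 / 16.00 = 4.544 mol
Smallest is C at 2.272 mol; normalising gives C 1.000, O 2.000
≈ 1:2 → CO2

CO2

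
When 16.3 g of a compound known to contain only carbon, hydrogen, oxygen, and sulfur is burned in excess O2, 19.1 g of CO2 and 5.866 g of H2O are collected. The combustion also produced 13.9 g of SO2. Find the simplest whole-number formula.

mol C = 19.1 / 44.01 = 0.4340; mass C = 0.4340 × 12.01 = 5.212 g
mol H = 2 × (5.866 / 18.02) = 0.6511; mass H = 0.6511 × 1.008 = 0.6563 g
mol S = 13.9 / 64.07 = 0.2170; mass S = 6.958 g
mass O = 16.3 − (12.83) = 3.474 g → mol O = 0.2171
Smallest is S at 0.217 mol; normalising gives C 2.000, H 3.001, O 1.001, S 1.000
→ C2H3OS

C2H3OS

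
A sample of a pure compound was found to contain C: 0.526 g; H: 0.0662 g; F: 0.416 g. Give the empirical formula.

C2H3F

Moles — C: 0.526 / 12.01 = 0.0438 mol; H: 0.0662 / 1.008 = 0.06567 mol; F: 0.416 / 19.00 = 0.02189 mol
Divide by the smallest (0.02189 mol F): C 2.000, H 3.000, F 1.000
≈ 2:3:1 → C2H3F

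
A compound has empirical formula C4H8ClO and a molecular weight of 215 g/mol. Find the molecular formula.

C8H16Cl2O2

Empirical-formula mass = 107.55 g/mol
n = 215 / 107.55 = 2.00 ≈ 2
Molecular formula = (C4H8ClO)2 = C8H16Cl2O2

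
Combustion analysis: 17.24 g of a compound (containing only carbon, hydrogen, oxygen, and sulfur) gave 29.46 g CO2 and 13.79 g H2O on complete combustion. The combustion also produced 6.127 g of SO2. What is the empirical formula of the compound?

C7H16O3S

mol C = 29.46 / 44.01 = 0.6694; mass C = 0.6694 × 12.01 = 8.039 g
mol H = 2 × (13.79 / 18.02) = 1.531; mass H = 1.531 × 1.008 = 1.543 g
mol S = 6.127 / 64.07 = 0.09563; mass S = 3.067 g
mass O = 17.24 − (12.65) = 4.591 g → mol O = 0.2869
Smallest is S at 0.09563 mol; normalising gives C 7.000, H 16.005, O 3.000, S 1.000
Ratio ≈ 7:16:3:1, so the empirical formula is C7H16O3S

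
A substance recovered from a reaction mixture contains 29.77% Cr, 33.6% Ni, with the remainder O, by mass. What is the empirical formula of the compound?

Assume 100 g: 29.77 g Cr, 33.6 g Ni, 36.63 g O.
Cr: 29.77 g ÷ 52.00 g/mol = 0.5725 mol
Ni: 33.6 g ÷ 58.69 g/mol = 0.5725 mol
O: 36.63 g ÷ 16.00 g/mol = 2.289 mol
Ratios (÷ 0.5725): Cr 1.000, Ni 1.000, O 3.999
≈ 1:1:4 → CrNiO4

CrNiO4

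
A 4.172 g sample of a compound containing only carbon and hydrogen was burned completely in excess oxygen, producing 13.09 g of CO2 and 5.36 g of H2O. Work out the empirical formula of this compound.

mol C = 13.09 / 44.01 = 0.2974; mass C = 0.2974 × 12.01 = 3.572 g
mol H = 2 × (5.36 / 18.02) = 0.5949; mass H = 0.5949 × 1.008 = 0.5997 g
Divide by the smallest (0.2974 mol C): C 1.000, H 2.000
Ratio ≈ 1:2, so the empirical formula is CH2

CH2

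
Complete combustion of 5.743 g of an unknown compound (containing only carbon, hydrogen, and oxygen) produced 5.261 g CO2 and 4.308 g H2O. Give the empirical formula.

mol C = 5.261 / 44.01 = 0.1195; mass C = 0.1195 × 12.01 = 1.436 g
mol H = 2 × (4.308 / 18.02) = 0.4781; mass H = 0.4781 × 1.008 = 0.4820 g
mass O = 5.743 − (1.918) = 3.825 g → mol O = 0.2391
Divide by the smallest (0.1195 mol C): C 1.000, H 4.000, O 2.000
Ratio ≈ 1:4:2, so the empirical formula is CH4O2

CH4O2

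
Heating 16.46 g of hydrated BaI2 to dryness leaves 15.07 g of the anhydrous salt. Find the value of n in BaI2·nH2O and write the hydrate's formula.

BaI2·2H2O

Mass of water lost = 16.46 − 15.07 = 1.39 g → 1.39 / 18.02 = 0.07714 mol H2O
Molar mass of BaI2 = 391.13 g/mol → mol BaI2 = 15.07 / 391.13 = 0.03853
n = 0.07714 / 0.03853 = 2.00 ≈ 2 → BaI2·2H2O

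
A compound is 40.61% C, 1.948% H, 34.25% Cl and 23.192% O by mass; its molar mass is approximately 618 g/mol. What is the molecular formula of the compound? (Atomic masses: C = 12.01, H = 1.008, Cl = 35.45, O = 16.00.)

C21H12Cl6O9

Assume 100 g: 40.61 g C, 1.948 g H, 34.25 g Cl, 23.192 g O.
C: 40.61 g ÷ 12.01 g/mol = 3.381 mol
H: 1.948 g ÷ 1.008 g/mol = 1.933 mol
Cl: 34.25 g ÷ 35.45 g/mol = 0.9661 mol
O: 23.192 g ÷ 16.00 g/mol = 1.45 mol
Divide by the smallest (0.9661 mol Cl): C 3.500, H 2.000, Cl 1.000, O 1.500
Scaling by 2: C 7.00, H 4.00, Cl 2.00, O 3.00 → C7H4Cl2O3
Empirical-formula mass = 207.00 g/mol
n = 618 / 207.00 = 2.99 ≈ 3
Molecular formula = (C7H4Cl2O3)×3 = C21H12Cl6O9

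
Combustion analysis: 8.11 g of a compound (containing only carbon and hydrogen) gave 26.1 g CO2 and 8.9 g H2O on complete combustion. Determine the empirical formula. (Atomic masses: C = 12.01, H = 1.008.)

C3H5

mol C = 26.1 / 44.01 = 0.5930; mass C = 0.5930 × 12.01 = 7.122 g
mol H = 2 × (8.9 / 18.02) = 0.9878; mass H = 0.9878 × 1.008 = 0.9957 g
Divide by the smallest (0.593 mol C): C 1.000, H 1.666
Scaling by 3: C 3.00, H 5.00 → C3H5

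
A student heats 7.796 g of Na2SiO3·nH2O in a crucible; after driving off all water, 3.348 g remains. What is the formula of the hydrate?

Mass of water lost = 7.796 − 3.348 = 4.448 g → 4.448 / 18.02 = 0.2468 mol H2O
Molar mass of Na2SiO3 = 122.07 g/mol → mol Na2SiO3 = 3.348 / 122.07 = 0.02743
n = 0.2468 / 0.02743 = 9.00 ≈ 9 → Na2SiO3·9H2O

Na2SiO3·9H2O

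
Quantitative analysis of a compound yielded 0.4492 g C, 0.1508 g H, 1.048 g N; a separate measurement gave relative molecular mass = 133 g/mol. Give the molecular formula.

C3H12N6

Moles — C: 0.4492 / 12.01 = 0.0374 mol; H: 0.1508 / 1.008 = 0.1496 mol; N: 1.048 / 14.01 = 0.0748 mol
Ratios (÷ 0.0374): C 1.000, H 4.000, N 2.000
≈ 1:4:2 → CH4N2
Empirical-formula mass = 44.06 g/mol
n = 133 / 44.06 = 3.02 ≈ 3
Molecular formula = (CH4N2)×3 = C3H12N6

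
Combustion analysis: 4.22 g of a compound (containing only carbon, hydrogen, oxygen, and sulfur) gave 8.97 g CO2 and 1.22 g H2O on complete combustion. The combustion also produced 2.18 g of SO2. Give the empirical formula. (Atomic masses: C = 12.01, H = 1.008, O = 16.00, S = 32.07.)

mol C = 8.97 / 44.01 = 0.2038; mass C = 0.2038 × 12.01 = 2.448 g
mol H = 2 × (1.22 / 18.02) = 0.1354; mass H = 0.1354 × 1.008 = 0.1365 g
mol S = 2.18 / 64.07 = 0.03403; mass S = 1.091 g
mass O = 4.22 − (3.676) = 0.5445 g → mol O = 0.03403
Ratios (÷ 0.03403): C 5.990, H 3.980, O 1.000, S 1.000
Ratio ≈ 6:4:1:1, so the empirical formula is C6H4OS

C6H4OS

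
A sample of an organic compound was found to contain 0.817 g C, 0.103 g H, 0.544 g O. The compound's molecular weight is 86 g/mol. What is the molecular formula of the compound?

Moles — C: 0.817 / 12.01 = 0.06803 mol; H: 0.103 / 1.008 = 0.1022 mol; O: 0.544 / 16.00 = 0.034 mol
Divide by the smallest (0.034 mol O): C 2.001, H 3.005, O 1.000
Ratio ≈ 2:3:1, so the empirical formula is C2H3O
Empirical-formula mass = 43.04 g/mol
n = 86 / 43.04 = 2.00 ≈ 2
Molecular formula = (C2H3O)×2 = C4H6O2

C4H6O2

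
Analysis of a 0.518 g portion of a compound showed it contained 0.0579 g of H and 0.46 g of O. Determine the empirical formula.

H2O

Moles — H: 0.0579 / 1.008 = 0.05744 mol; O: 0.46 / 16.00 = 0.02875 mol
Divide by the smallest (0.02875 mol O): H 1.998, O 1.000
→ H2O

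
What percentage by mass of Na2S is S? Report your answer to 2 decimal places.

41.09%

Molar mass = 2(22.99) + 1(32.07) = 78.050 g/mol
Mass of S per mole = 1 × 32.07 = 32.070 g
% S = 32.070 / 78.050 × 100 = 41.09%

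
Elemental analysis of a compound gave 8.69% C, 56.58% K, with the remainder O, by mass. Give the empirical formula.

Assume 100 g: 8.69 g C, 56.58 g K, 34.73 g O.
Moles — C: 8.69 / 12.01 = 0.7236 mol; K: 56.58 / 39.10 = 1.447 mol; O: 34.73 / 16.00 = 2.171 mol
Ratios (÷ 0.7236): C 1.000, K 2.000, O 3.000
≈ 1:2:3 → CK2O3

CK2O3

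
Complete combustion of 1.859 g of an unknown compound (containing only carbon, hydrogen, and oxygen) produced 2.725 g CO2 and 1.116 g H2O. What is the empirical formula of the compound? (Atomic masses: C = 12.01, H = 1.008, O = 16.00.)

mol C = 2.725 / 44.01 = 0.06192; mass C = 0.06192 × 12.01 = 0.7436 g
mol H = 2 × (1.116 / 18.02) = 0.1239; mass H = 0.1239 × 1.008 = 0.1249 g
mass O = 1.859 − (0.8685) = 0.9905 g → mol O = 0.06191
Divide by the smallest (0.06191 mol O): C 1.000, H 2.001, O 1.000
Ratio ≈ 1:2:1, so the empirical formula is CH2O

CH2O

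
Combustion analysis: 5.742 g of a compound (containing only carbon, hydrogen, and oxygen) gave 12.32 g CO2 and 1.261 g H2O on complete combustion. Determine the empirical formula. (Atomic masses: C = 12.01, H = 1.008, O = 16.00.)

C2HO

mol C = 12.32 / 44.01 = 0.2799; mass C = 0.2799 × 12.01 = 3.362 g
mol H = 2 × (1.261 / 18.02) = 0.1400; mass H = 0.1400 × 1.008 = 0.1411 g
mass O = 5.742 − (3.503) = 2.239 g → mol O = 0.1399
Ratios (÷ 0.1399): C 2.001, H 1.000, O 1.000
≈ 2:1:1 → C2HO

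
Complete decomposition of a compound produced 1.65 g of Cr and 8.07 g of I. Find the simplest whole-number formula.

CrI2

Cr: 1.65 g ÷ 52.00 g/mol = 0.03173 mol
I: 8.07 g ÷ 126.90 g/mol = 0.06359 mol
Ratios (÷ 0.03173): Cr 1.000, I 2.004
Ratio ≈ 1:2, so the empirical formula is CrI2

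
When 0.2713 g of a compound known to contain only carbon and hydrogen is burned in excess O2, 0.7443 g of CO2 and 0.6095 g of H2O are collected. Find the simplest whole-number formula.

mol C = 0.7443 / 44.01 = 0.01691; mass C = 0.01691 × 12.01 = 0.2031 g
mol H = 2 × (0.6095 / 18.02) = 0.06765; mass H = 0.06765 × 1.008 = 0.06819 g
Smallest is C at 0.01691 mol; normalising gives C 1.000, H 4.000
Ratio ≈ 1:4, so the empirical formula is CH4

CH4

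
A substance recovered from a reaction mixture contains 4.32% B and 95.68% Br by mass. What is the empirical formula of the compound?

Assume 100 g: 4.32 g B, 95.68 g Br.
Moles — B: 4.32 / 10.81 = 0.3996 mol; Br: 95.68 / 79.90 = 1.197 mol
Divide by the smallest (0.3996 mol B): B 1.000, Br 2.997
→ BBr3

BBr3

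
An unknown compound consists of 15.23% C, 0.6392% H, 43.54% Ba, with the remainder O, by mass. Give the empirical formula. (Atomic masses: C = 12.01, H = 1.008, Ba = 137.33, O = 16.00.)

Assume 100 g: 15.23 g C, 0.6392 g H, 43.54 g Ba, 40.591 g O.
Moles — C: 15.23 / 12.01 = 1.268 mol; H: 0.6392 / 1.008 = 0.6341 mol; Ba: 43.54 / 137.33 = 0.317 mol; O: 40.591 / 16.00 = 2.537 mol
Divide by the smallest (0.317 mol Ba): C 4.000, H 2.000, Ba 1.000, O 8.002
≈ 4:2:1:8 → C4H2BaO8

C4H2BaO8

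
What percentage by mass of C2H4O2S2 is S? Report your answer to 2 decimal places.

51.65%

Molar mass = 2(12.01) + 4(1.008) + 2(16.00) + 2(32.07) = 124.192 g/mol
Mass of S per mole = 2 × 32.07 = 64.140 g
% S = 64.140 / 124.192 × 100 = 51.65%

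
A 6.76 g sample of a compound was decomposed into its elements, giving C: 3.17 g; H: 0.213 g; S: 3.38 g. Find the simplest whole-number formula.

C5H4S2

n(C) = 3.17/12.01 = 0.2639, n(H) = 0.213/1.008 = 0.2113, n(S) = 3.38/32.07 = 0.1054
Smallest is S at 0.1054 mol; normalising gives C 2.504, H 2.005, S 1.000
Scaling by 2: C 5.01, H 4.01, S 2.00 → C5H4S2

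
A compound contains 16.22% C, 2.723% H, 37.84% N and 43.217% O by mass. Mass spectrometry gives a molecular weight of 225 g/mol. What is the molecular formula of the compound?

Assume 100 g: 16.22 g C, 2.723 g H, 37.84 g N, 43.217 g O.
n(C) = 16.22/12.01 = 1.351, n(H) = 2.723/1.008 = 2.701, n(N) = 37.84/14.01 = 2.701, n(O) = 43.217/16.00 = 2.701
Divide by the smallest (1.351 mol C): C 1.000, H 2.000, N 2.000, O 2.000
≈ 1:2:2:2 → CH2N2O2
Empirical-formula mass = 74.05 g/mol
n = 225 / 74.05 = 3.04 ≈ 3
Molecular formula = (CH2N2O2)×3 = C3H6N6O6

C3H6N6O6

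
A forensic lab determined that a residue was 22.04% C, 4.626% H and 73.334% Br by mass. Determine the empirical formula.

C2H5Br

Assume 100 g: 22.04 g C, 4.626 g H, 73.334 g Br.
Moles — C: 22.04 / 12.01 = 1.835 mol; H: 4.626 / 1.008 = 4.589 mol; Br: 73.334 / 79.90 = 0.9178 mol
Ratios (÷ 0.9178): C 1.999, H 5.000, Br 1.000
Ratio ≈ 2:5:1, so the empirical formula is C2H5Br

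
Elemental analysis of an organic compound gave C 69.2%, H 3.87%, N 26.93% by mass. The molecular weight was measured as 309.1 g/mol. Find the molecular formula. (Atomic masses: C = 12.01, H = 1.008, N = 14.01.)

Assume 100 g: 69.2 g C, 3.87 g H, 26.93 g N.
Moles — C: 69.2 / 12.01 = 5.762 mol; H: 3.87 / 1.008 = 3.839 mol; N: 26.93 / 14.01 = 1.922 mol
Divide by the smallest (1.922 mol N): C 2.998, H 1.997, N 1.000
Ratio ≈ 3:2:1, so the empirical formula is C3H2N
Empirical-formula mass = 52.06 g/mol
n = 309.1 / 52.06 = 5.94 ≈ 6
Molecular formula = (C3H2N)×6 = C18H12N6

C18H12N6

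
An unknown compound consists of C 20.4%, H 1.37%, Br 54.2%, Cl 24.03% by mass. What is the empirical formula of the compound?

Assume 100 g: 20.4 g C, 1.37 g H, 54.2 g Br, 24.03 g Cl.
n(C) = 20.4/12.01 = 1.699, n(H) = 1.37/1.008 = 1.359, n(Br) = 54.2/79.90 = 0.6783, n(Cl) = 24.03/35.45 = 0.6779
Smallest is Cl at 0.6779 mol; normalising gives C 2.506, H 2.005, Br 1.001, Cl 1.000
Multiply by 2: C 5.01, H 4.01, Br 2.00, Cl 2.00 → C5H4Br2Cl2

C5H4Br2Cl2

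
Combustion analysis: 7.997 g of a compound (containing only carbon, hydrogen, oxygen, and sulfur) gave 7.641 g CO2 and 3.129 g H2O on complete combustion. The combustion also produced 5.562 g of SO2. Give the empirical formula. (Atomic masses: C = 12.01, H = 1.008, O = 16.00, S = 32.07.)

C2H4O2S

mol C = 7.641 / 44.01 = 0.1736; mass C = 0.1736 × 12.01 = 2.085 g
mol H = 2 × (3.129 / 18.02) = 0.3473; mass H = 0.3473 × 1.008 = 0.3501 g
mol S = 5.562 / 64.07 = 0.08681; mass S = 2.784 g
mass O = 7.997 − (5.219) = 2.778 g → mol O = 0.1736
Divide by the smallest (0.08681 mol S): C 2.000, H 4.000, O 2.000, S 1.000
→ C2H4O2S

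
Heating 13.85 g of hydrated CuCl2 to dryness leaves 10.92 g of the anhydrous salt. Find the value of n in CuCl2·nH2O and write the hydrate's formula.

CuCl2·2H2O

Mass of water lost = 13.85 − 10.92 = 2.93 g → 2.93 / 18.02 = 0.1626 mol H2O
Molar mass of CuCl2 = 134.45 g/mol → mol CuCl2 = 10.92 / 134.45 = 0.08122
n = 0.1626 / 0.08122 = 2.00 ≈ 2 → CuCl2·2H2O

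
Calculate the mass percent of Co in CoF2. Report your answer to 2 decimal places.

60.80%

Molar mass = 1(58.93) + 2(19.00) = 96.930 g/mol
Mass of Co per mole = 1 × 58.93 = 58.930 g
% Co = 58.930 / 96.930 × 100 = 60.80%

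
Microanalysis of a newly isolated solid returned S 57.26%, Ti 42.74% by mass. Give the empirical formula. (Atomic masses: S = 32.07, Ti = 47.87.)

S2Ti

Assume 100 g: 57.26 g S, 42.74 g Ti.
Moles — S: 57.26 / 32.07 = 1.785 mol; Ti: 42.74 / 47.87 = 0.8928 mol
Ratios (÷ 0.8928): S 2.000, Ti 1.000
≈ 2:1 → S2Ti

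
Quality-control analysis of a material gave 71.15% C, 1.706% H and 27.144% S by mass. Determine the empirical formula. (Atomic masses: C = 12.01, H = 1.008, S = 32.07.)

Assume 100 g: 71.15 g C, 1.706 g H, 27.144 g S.
n(C) = 71.15/12.01 = 5.924, n(H) = 1.706/1.008 = 1.692, n(S) = 27.144/32.07 = 0.8464
Ratios (÷ 0.8464): C 6.999, H 2.000, S 1.000
Ratio ≈ 7:2:1, so the empirical formula is C7H2S

C7H2S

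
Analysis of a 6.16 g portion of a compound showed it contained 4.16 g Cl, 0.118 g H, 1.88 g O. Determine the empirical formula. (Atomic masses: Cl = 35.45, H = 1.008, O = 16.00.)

n(Cl) = 4.16/35.45 = 0.1173, n(H) = 0.118/1.008 = 0.1171, n(O) = 1.88/16.00 = 0.1175
Smallest is H at 0.1171 mol; normalising gives Cl 1.002, H 1.000, O 1.004
Ratio ≈ 1:1:1, so the empirical formula is ClHO

ClHO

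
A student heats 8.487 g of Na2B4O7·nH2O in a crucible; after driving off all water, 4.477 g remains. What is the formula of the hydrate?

Na2B4O7·10H2O

Mass of water lost = 8.487 − 4.477 = 4.01 g → 4.01 / 18.02 = 0.2225 mol H2O
Molar mass of Na2B4O7 = 201.22 g/mol → mol Na2B4O7 = 4.477 / 201.22 = 0.02225
n = 0.2225 / 0.02225 = 10.00 ≈ 10 → Na2B4O7·10H2O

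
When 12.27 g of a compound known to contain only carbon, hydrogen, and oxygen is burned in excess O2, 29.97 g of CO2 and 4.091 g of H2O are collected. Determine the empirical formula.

C3H2O

mol C = 29.97 / 44.01 = 0.6810; mass C = 0.6810 × 12.01 = 8.179 g
mol H = 2 × (4.091 / 18.02) = 0.4541; mass H = 0.4541 × 1.008 = 0.4577 g
mass O = 12.27 − (8.636) = 3.634 g → mol O = 0.2271
Divide by the smallest (0.2271 mol O): C 2.998, H 1.999, O 1.000
≈ 3:2:1 → C3H2O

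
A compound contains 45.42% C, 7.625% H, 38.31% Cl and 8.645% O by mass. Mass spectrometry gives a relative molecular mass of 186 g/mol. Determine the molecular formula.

C7H14Cl2O

Assume 100 g: 45.42 g C, 7.625 g H, 38.31 g Cl, 8.645 g O.
Moles — C: 45.42 / 12.01 = 3.782 mol; H: 7.625 / 1.008 = 7.564 mol; Cl: 38.31 / 35.45 = 1.081 mol; O: 8.645 / 16.00 = 0.5403 mol
Ratios (÷ 0.5403): C 6.999, H 14.000, Cl 2.000, O 1.000
Ratio ≈ 7:14:2:1, so the empirical formula is C7H14Cl2O
Empirical-formula mass = 185.08 g/mol
n = 186 / 185.08 = 1.00 ≈ 1
Molecular formula = empirical formula = C7H14Cl2O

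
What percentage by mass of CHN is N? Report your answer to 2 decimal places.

Molar mass = 1(12.01) + 1(1.008) + 1(14.01) = 27.028 g/mol
Mass of N per mole = 1 × 14.01 = 14.010 g
% N = 14.010 / 27.028 × 100 = 51.84%

51.84%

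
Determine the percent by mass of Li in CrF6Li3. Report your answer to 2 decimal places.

11.14%

Molar mass = 1(52.00) + 6(19.00) + 3(6.94) = 186.820 g/mol
Mass of Li per mole = 3 × 6.94 = 20.820 g
% Li = 20.820 / 186.820 × 100 = 11.14%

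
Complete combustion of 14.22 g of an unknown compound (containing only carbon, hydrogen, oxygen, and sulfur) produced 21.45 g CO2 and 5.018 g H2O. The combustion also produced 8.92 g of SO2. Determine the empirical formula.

mol C = 21.45 / 44.01 = 0.4874; mass C = 0.4874 × 12.01 = 5.854 g
mol H = 2 × (5.018 / 18.02) = 0.5569; mass H = 0.5569 × 1.008 = 0.5614 g
mol S = 8.92 / 64.07 = 0.1392; mass S = 4.465 g
mass O = 14.22 − (10.88) = 3.340 g → mol O = 0.2088
Divide by the smallest (0.1392 mol S): C 3.501, H 4.000, O 1.499, S 1.000
Multiply by 2: C 7.00, H 8.00, O 3.00, S 2.00 → C7H8O3S2

C7H8O3S2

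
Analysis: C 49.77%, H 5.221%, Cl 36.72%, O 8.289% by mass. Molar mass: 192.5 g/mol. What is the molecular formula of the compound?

C8H10Cl2O

Assume 100 g: 49.77 g C, 5.221 g H, 36.72 g Cl, 8.289 g O.
Moles — C: 49.77 / 12.01 = 4.144 mol; H: 5.221 / 1.008 = 5.18 mol; Cl: 36.72 / 35.45 = 1.036 mol; O: 8.289 / 16.00 = 0.5181 mol
Smallest is O at 0.5181 mol; normalising gives C 7.999, H 9.998, Cl 1.999, O 1.000
≈ 8:10:2:1 → C8H10Cl2O
Empirical-formula mass = 193.06 g/mol
n = 192.5 / 193.06 = 1.00 ≈ 1
Molecular formula = empirical formula = C8H10Cl2O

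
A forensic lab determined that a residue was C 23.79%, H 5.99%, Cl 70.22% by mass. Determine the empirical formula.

Assume 100 g: 23.79 g C, 5.99 g H, 70.22 g Cl.
n(C) = 23.79/12.01 = 1.981, n(H) = 5.99/1.008 = 5.942, n(Cl) = 70.22/35.45 = 1.981
Smallest is Cl at 1.981 mol; normalising gives C 1.000, H 3.000, Cl 1.000
→ CH3Cl

CH3Cl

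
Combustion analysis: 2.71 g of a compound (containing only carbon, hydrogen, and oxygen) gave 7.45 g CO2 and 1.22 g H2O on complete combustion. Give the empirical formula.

C5H4O

mol C = 7.45 / 44.01 = 0.1693; mass C = 0.1693 × 12.01 = 2.033 g
mol H = 2 × (1.22 / 18.02) = 0.1354; mass H = 0.1354 × 1.008 = 0.1365 g
mass O = 2.71 − (2.170) = 0.5405 g → mol O = 0.03378
Smallest is O at 0.03378 mol; normalising gives C 5.011, H 4.009, O 1.000
≈ 5:4:1 → C5H4O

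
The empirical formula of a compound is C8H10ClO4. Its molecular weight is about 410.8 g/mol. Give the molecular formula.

C16H20Cl2O8

Empirical-formula mass = 205.61 g/mol
n = 410.8 / 205.61 = 2.00 ≈ 2
Molecular formula = (C8H10ClO4)2 = C16H20Cl2O8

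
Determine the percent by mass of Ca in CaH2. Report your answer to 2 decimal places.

Molar mass = 1(40.08) + 2(1.008) = 42.096 g/mol
Mass of Ca per mole = 1 × 40.08 = 40.080 g
% Ca = 40.080 / 42.096 × 100 = 95.21%

95.21%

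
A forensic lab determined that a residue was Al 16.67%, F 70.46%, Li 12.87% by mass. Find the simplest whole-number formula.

Assume 100 g: 16.67 g Al, 70.46 g F, 12.87 g Li.
n(Al) = 16.67/26.98 = 0.6179, n(F) = 70.46/19.00 = 3.708, n(Li) = 12.87/6.94 = 1.854
Smallest is Al at 0.6179 mol; normalising gives Al 1.000, F 6.002, Li 3.001
≈ 1:6:3 → AlF6Li3

AlF6Li3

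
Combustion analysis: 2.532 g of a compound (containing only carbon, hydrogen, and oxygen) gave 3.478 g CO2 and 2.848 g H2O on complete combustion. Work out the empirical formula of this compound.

CH4O

mol C = 3.478 / 44.01 = 0.07903; mass C = 0.07903 × 12.01 = 0.9491 g
mol H = 2 × (2.848 / 18.02) = 0.3161; mass H = 0.3161 × 1.008 = 0.3186 g
mass O = 2.532 − (1.268) = 1.264 g → mol O = 0.07902
Smallest is O at 0.07902 mol; normalising gives C 1.000, H 4.000, O 1.000
Ratio ≈ 1:4:1, so the empirical formula is CH4O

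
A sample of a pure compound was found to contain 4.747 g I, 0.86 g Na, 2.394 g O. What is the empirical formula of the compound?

n(I) = 4.747/126.90 = 0.03741, n(Na) = 0.86/22.99 = 0.03741, n(O) = 2.394/16.00 = 0.1496
Divide by the smallest (0.03741 mol I): I 1.000, Na 1.000, O 4.000
≈ 1:1:4 → INaO4

INaO4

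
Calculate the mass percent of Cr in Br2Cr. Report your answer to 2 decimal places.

24.55%

Molar mass = 2(79.90) + 1(52.00) = 211.800 g/mol
Mass of Cr per mole = 1 × 52.00 = 52.000 g
% Cr = 52.000 / 211.800 × 100 = 24.55%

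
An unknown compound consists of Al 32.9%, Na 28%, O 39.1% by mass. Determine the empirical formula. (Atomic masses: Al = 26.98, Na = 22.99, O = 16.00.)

AlNaO2

Assume 100 g: 32.9 g Al, 28 g Na, 39.1 g O.
Al: 32.9 g ÷ 26.98 g/mol = 1.219 mol
Na: 28 g ÷ 22.99 g/mol = 1.218 mol
O: 39.1 g ÷ 16.00 g/mol = 2.444 mol
Ratios (÷ 1.218): Al 1.001, Na 1.000, O 2.006
Ratio ≈ 1:1:2, so the empirical formula is AlNaO2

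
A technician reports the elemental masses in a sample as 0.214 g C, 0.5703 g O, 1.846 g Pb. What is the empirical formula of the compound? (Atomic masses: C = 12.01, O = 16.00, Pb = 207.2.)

Moles — C: 0.214 / 12.01 = 0.01782 mol; O: 0.5703 / 16.00 = 0.03564 mol; Pb: 1.846 / 207.2 = 0.008909 mol
Divide by the smallest (0.008909 mol Pb): C 2.000, O 4.001, Pb 1.000
Ratio ≈ 2:4:1, so the empirical formula is C2O4Pb

C2O4Pb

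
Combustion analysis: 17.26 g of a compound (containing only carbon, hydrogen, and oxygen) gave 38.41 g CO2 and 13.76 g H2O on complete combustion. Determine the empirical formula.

mol C = 38.41 / 44.01 = 0.8728; mass C = 0.8728 × 12.01 = 10.48 g
mol H = 2 × (13.76 / 18.02) = 1.527; mass H = 1.527 × 1.008 = 1.539 g
mass O = 17.26 − (12.02) = 5.239 g → mol O = 0.3274
Ratios (÷ 0.3274): C 2.666, H 4.664, O 1.000
×3: C 8.00, H 13.99, O 3.00 → C8H14O3

C8H14O3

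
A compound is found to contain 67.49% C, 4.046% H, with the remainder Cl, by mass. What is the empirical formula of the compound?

C7H5Cl

Assume 100 g: 67.49 g C, 4.046 g H, 28.464 g Cl.
Moles — C: 67.49 / 12.01 = 5.619 mol; H: 4.046 / 1.008 = 4.014 mol; Cl: 28.464 / 35.45 = 0.8029 mol
Ratios (÷ 0.8029): C 6.999, H 4.999, Cl 1.000
→ C7H5Cl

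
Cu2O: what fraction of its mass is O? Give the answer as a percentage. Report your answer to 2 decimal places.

11.18%

Molar mass = 2(63.55) + 1(16.00) = 143.100 g/mol
Mass of O per mole = 1 × 16.00 = 16.000 g
% O = 16.000 / 143.100 × 100 = 11.18%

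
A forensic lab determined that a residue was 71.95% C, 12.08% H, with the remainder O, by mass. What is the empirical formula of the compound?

Assume 100 g: 71.95 g C, 12.08 g H, 15.97 g O.
n(C) = 71.95/12.01 = 5.991, n(H) = 12.08/1.008 = 11.98, n(O) = 15.97/16.00 = 0.9981
Smallest is O at 0.9981 mol; normalising gives C 6.002, H 12.007, O 1.000
Ratio ≈ 6:12:1, so the empirical formula is C6H12O

C6H12O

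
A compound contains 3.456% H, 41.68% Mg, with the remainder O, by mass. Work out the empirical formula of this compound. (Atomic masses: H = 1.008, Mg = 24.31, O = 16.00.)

Assume 100 g: 3.456 g H, 41.68 g Mg, 54.864 g O.
Moles — H: 3.456 / 1.008 = 3.429 mol; Mg: 41.68 / 24.31 = 1.715 mol; O: 54.864 / 16.00 = 3.429 mol
Smallest is Mg at 1.715 mol; normalising gives H 2.000, Mg 1.000, O 2.000
≈ 2:1:2 → H2MgO2

H2MgO2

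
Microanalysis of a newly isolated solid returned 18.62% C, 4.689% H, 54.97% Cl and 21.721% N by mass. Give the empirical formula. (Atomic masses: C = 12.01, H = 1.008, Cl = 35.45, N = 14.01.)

Assume 100 g: 18.62 g C, 4.689 g H, 54.97 g Cl, 21.721 g N.
n(C) = 18.62/12.01 = 1.55, n(H) = 4.689/1.008 = 4.652, n(Cl) = 54.97/35.45 = 1.551, n(N) = 21.721/14.01 = 1.55
Divide by the smallest (1.55 mol C): C 1.000, H 3.000, Cl 1.000, N 1.000
≈ 1:3:1:1 → CH3ClN

CH3ClN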